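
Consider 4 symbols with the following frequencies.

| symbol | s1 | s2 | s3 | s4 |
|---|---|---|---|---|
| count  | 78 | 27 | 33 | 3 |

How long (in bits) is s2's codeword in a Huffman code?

Build the tree from the bottom:
combine s4(3), s2(27) → 30
combine 30, s3(33) → 63
combine 63, s1(78) → 141
s2's leaf is at depth 3, giving a 3-bit codeword.

3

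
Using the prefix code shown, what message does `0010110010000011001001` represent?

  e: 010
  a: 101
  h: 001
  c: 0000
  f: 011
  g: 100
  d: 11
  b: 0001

hfhcfhh

Read left to right; each codeword is recognised as soon as it completes (prefix code):
  001→h | 011→f | 001→h | 0000→c | 011→f | 001→h | 001→h
Decoded message: hfhcfhh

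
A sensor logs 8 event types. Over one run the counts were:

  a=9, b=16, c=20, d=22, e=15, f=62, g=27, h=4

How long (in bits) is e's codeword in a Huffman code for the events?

3

Build the tree from the bottom:
merge h(4) and a(9): 13
merge 13 and e(15): 28
merge b(16) and c(20): 36
merge d(22) and g(27): 49
merge 28 and 36: 64
merge 49 and f(62): 111
merge 64 and 111: 175
e sits 3 levels below the root, so its codeword is 3 bits.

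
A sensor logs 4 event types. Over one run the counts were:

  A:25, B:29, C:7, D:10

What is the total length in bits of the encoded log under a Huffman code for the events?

130

Merge the two smallest weights repeatedly:
combine C(7), D(10) → 17
combine 17, A(25) → 42
combine B(29), 42 → 71
Each symbol's bit-cost is frequency × depth; summing gives 130 bits (equivalently 17 + 42 + 71).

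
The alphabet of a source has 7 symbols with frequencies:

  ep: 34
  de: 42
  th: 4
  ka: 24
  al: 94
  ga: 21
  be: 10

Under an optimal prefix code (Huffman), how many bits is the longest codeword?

5

Merge the two lowest-weight nodes at each step:
th(4) + be(10) → 14
14 + ga(21) → 35
ka(24) + ep(34) → 58
35 + de(42) → 77
58 + 77 → 135
al(94) + 135 → 229
Maximum depth reached is 5.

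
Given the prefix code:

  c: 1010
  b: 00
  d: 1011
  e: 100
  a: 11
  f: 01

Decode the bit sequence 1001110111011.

eadd

Read left to right; each codeword is recognised as soon as it completes (prefix code):
  100→e | 11→a | 1011→d | 1011→d
Decoded message: eadd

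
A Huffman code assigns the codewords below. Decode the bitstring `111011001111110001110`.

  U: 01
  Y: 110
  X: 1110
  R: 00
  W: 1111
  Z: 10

XYUWZRX

Read left to right; each codeword is recognised as soon as it completes (prefix code):
  1110→X | 110→Y | 01→U | 1111→W | 10→Z | 00→R | 1110→X
Decoded message: XYUWZRX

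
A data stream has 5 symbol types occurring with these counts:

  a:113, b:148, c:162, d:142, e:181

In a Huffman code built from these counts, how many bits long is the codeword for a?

Repeatedly merge the two smallest:
a(113) + d(142) → 255
b(148) + c(162) → 310
e(181) + 255 → 436
310 + 436 → 746
a sits 3 levels below the root, so its codeword is 3 bits.

3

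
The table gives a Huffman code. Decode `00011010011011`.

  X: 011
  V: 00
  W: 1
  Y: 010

Read left to right; each codeword is recognised as soon as it completes (prefix code):
  00→V | 011→X | 010→Y | 011→X | 011→X
Decoded message: VXYXX

VXYXX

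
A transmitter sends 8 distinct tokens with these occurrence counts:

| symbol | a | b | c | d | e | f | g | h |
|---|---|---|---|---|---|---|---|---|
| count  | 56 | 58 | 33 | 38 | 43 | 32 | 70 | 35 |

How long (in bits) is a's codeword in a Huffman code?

Repeatedly merge the two smallest:
f(32) + c(33) → 65
h(35) + d(38) → 73
e(43) + a(56) → 99
b(58) + 65 → 123
g(70) + 73 → 143
99 + 123 → 222
143 + 222 → 365
a sits 3 levels below the root, so its codeword is 3 bits.

3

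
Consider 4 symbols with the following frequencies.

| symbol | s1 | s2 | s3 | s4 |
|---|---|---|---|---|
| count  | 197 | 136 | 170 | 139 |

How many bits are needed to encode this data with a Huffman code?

Build the Huffman tree bottom-up:
s2(136) + s4(139) → 275
s3(170) + s1(197) → 367
275 + 367 → 642
Each symbol's bit-cost is frequency × depth; summing gives 1284 bits (equivalently 275 + 367 + 642).

1284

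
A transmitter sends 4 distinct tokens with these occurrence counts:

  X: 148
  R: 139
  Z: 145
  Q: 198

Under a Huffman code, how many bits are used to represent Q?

2

Huffman merges, smallest pair first:
merge R(139) and Z(145): 284
merge X(148) and Q(198): 346
merge 284 and 346: 630
Q sits 2 levels below the root, so its codeword is 2 bits.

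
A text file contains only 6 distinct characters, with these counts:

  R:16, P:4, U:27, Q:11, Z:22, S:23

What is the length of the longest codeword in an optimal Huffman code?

4

Merge the two lowest-weight nodes at each step:
combine P(4), Q(11) → 15
combine 15, R(16) → 31
combine Z(22), S(23) → 45
combine U(27), 31 → 58
combine 45, 58 → 103
The first pair merged (P, Q) ends up deepest, at depth 4.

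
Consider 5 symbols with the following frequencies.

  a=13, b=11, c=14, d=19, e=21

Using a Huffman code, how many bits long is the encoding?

180

Greedily combine the two least-frequent nodes:
combine b(11), a(13) → 24
combine c(14), d(19) → 33
combine e(21), 24 → 45
combine 33, 45 → 78
Total encoded bits = sum of merged weights = 24 + 33 + 45 + 78 = 180.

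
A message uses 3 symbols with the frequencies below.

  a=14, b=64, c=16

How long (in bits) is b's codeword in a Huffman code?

Build the tree from the bottom:
merge a(14) and c(16): 30
merge 30 and b(64): 94
b is a child of the root — depth 1, so its codeword is a single bit.

1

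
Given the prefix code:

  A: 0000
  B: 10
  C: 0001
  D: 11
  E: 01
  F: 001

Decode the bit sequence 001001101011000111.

Read left to right; each codeword is recognised as soon as it completes (prefix code):
  001→F | 001→F | 10→B | 10→B | 11→D | 0001→C | 11→D
Decoded message: FFBBDCD

FFBBDCD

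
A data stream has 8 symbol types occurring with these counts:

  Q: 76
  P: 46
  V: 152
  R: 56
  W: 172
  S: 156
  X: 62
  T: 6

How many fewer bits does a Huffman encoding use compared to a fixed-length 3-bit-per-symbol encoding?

Fixed-length: 3 bits × 726 symbols = 2178 bits.
Huffman merges:
T(6) + P(46) → 52
52 + R(56) → 108
X(62) + Q(76) → 138
108 + 138 → 246
V(152) + S(156) → 308
W(172) + 246 → 418
308 + 418 → 726
Huffman total = 52 + 108 + 138 + 246 + 308 + 418 + 726 = 1996 bits.
Saving = 2178 − 1996 = 182 bits.

182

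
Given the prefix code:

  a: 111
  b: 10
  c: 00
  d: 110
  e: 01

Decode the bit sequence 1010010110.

Read left to right; each codeword is recognised as soon as it completes (prefix code):
  10→b | 10→b | 01→e | 01→e | 10→b
Decoded message: bbeeb

bbeeb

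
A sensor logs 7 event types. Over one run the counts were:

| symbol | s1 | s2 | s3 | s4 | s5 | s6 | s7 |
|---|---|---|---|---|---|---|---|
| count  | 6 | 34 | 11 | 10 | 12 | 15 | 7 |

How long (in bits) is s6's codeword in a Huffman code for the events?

2

Huffman merges, smallest pair first:
s1(6) + s7(7) → 13
s4(10) + s3(11) → 21
s5(12) + 13 → 25
s6(15) + 21 → 36
25 + s2(34) → 59
36 + 59 → 95
s6 sits 2 levels below the root, so its codeword is 2 bits.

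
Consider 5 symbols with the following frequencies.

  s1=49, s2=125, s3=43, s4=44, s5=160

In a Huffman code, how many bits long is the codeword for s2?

Build the tree from the bottom:
merge s3(43) and s4(44): 87
merge s1(49) and 87: 136
merge s2(125) and 136: 261
merge s5(160) and 261: 421
The subtree containing s2 is merged 2 times, so code length = 2.

2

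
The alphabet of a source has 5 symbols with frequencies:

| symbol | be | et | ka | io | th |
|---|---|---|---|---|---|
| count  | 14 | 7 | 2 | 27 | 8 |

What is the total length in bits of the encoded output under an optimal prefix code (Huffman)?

Build the Huffman tree bottom-up:
combine ka(2), et(7) → 9
combine th(8), 9 → 17
combine be(14), 17 → 31
combine io(27), 31 → 58
The encoded length is the sum of every internal node's weight: 9 + 17 + 31 + 58 = 115 bits.

115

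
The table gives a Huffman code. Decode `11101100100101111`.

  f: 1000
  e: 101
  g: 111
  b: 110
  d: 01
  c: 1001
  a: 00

gdcaeg

Read left to right; each codeword is recognised as soon as it completes (prefix code):
  111→g | 01→d | 1001→c | 00→a | 101→e | 111→g
Decoded message: gdcaeg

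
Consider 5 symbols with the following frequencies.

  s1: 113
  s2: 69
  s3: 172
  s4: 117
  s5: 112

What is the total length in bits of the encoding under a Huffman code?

1347

Merge the two smallest weights repeatedly:
s2(69) + s5(112) → 181
s1(113) + s4(117) → 230
s3(172) + 181 → 353
230 + 353 → 583
The encoded length is the sum of every internal node's weight: 181 + 230 + 353 + 583 = 1347 bits.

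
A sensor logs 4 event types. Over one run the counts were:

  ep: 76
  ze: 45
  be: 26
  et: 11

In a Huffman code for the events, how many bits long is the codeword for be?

Repeatedly merge the two smallest:
merge et(11) and be(26): 37
merge 37 and ze(45): 82
merge ep(76) and 82: 158
be sits 3 levels below the root, so its codeword is 3 bits.

3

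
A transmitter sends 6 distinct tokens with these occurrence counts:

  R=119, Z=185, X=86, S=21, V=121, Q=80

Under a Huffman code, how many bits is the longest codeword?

Merge the two lowest-weight nodes at each step:
merge S(21) and Q(80): 101
merge X(86) and 101: 187
merge R(119) and V(121): 240
merge Z(185) and 187: 372
merge 240 and 372: 612
The rarest symbols sit at the bottom; the longest codeword is 4 bits.

4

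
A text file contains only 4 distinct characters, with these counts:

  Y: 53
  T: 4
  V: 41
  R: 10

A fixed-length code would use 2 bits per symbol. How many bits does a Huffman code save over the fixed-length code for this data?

Fixed-length: 2 bits × 108 symbols = 216 bits.
Huffman merges:
combine T(4), R(10) → 14
combine 14, V(41) → 55
combine Y(53), 55 → 108
Huffman total = 14 + 55 + 108 = 177 bits.
Saving = 216 − 177 = 39 bits.

39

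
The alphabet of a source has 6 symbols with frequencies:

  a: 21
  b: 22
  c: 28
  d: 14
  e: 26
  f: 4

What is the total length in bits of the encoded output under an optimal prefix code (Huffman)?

Build the Huffman tree bottom-up:
f(4) + d(14) → 18
18 + a(21) → 39
b(22) + e(26) → 48
c(28) + 39 → 67
48 + 67 → 115
The encoded length is the sum of every internal node's weight: 18 + 39 + 48 + 67 + 115 = 287 bits.

287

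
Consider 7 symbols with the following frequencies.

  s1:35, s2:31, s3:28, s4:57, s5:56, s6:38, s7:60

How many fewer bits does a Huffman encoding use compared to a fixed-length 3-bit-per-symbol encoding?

Fixed-length: 3 bits × 305 symbols = 915 bits.
Huffman merges:
s3(28) + s2(31) → 59
s1(35) + s6(38) → 73
s5(56) + s4(57) → 113
59 + s7(60) → 119
73 + 113 → 186
119 + 186 → 305
Huffman total = 59 + 73 + 113 + 119 + 186 + 305 = 855 bits.
Saving = 915 − 855 = 60 bits.

60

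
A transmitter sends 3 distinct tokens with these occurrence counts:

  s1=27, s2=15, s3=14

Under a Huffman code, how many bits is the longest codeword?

Merge the two lowest-weight nodes at each step:
s3(14) + s2(15) → 29
s1(27) + 29 → 56
The rarest symbols sit at the bottom; the longest codeword is 2 bits.

2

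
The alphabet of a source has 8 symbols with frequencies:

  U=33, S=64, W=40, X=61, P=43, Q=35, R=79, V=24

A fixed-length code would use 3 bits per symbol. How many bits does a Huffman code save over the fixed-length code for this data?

22

Fixed-length: 3 bits × 379 symbols = 1137 bits.
Huffman merges:
combine V(24), U(33) → 57
combine Q(35), W(40) → 75
combine P(43), 57 → 100
combine X(61), S(64) → 125
combine 75, R(79) → 154
combine 100, 125 → 225
combine 154, 225 → 379
Huffman total = 57 + 75 + 100 + 125 + 154 + 225 + 379 = 1115 bits.
Saving = 1137 − 1115 = 22 bits.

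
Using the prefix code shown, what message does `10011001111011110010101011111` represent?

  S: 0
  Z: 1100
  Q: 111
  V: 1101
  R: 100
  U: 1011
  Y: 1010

RZQUZYUQ

Read left to right; each codeword is recognised as soon as it completes (prefix code):
  100→R | 1100→Z | 111→Q | 1011→U | 1100→Z | 1010→Y | 1011→U | 111→Q
Decoded message: RZQUZYUQ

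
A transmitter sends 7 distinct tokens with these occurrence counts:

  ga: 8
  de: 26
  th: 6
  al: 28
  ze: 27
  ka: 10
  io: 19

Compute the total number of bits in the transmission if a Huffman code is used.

329

Build the Huffman tree bottom-up:
th(6) + ga(8) → 14
ka(10) + 14 → 24
io(19) + 24 → 43
de(26) + ze(27) → 53
al(28) + 43 → 71
53 + 71 → 124
Total encoded bits = sum of merged weights = 14 + 24 + 43 + 53 + 71 + 124 = 329.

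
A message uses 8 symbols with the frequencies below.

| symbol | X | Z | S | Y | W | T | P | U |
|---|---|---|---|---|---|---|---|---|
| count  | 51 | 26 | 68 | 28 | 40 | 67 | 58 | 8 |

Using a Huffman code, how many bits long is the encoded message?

Merge the two smallest weights repeatedly:
combine U(8), Z(26) → 34
combine Y(28), 34 → 62
combine W(40), X(51) → 91
combine P(58), 62 → 120
combine T(67), S(68) → 135
combine 91, 120 → 211
combine 135, 211 → 346
The encoded length is the sum of every internal node's weight: 34 + 62 + 91 + 120 + 135 + 211 + 346 = 999 bits.

999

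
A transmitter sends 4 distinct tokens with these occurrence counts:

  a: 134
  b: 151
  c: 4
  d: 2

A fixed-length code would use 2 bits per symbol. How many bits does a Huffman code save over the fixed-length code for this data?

Fixed-length: 2 bits × 291 symbols = 582 bits.
Huffman merges:
d(2) + c(4) → 6
6 + a(134) → 140
140 + b(151) → 291
Huffman total = 6 + 140 + 291 = 437 bits.
Saving = 582 − 437 = 145 bits.

145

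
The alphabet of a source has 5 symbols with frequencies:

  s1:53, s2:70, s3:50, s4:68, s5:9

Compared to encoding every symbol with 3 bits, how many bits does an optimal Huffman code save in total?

191

Fixed-length: 3 bits × 250 symbols = 750 bits.
Huffman merges:
s5(9) + s3(50) → 59
s1(53) + 59 → 112
s4(68) + s2(70) → 138
112 + 138 → 250
Huffman total = 59 + 112 + 138 + 250 = 559 bits.
Saving = 750 − 559 = 191 bits.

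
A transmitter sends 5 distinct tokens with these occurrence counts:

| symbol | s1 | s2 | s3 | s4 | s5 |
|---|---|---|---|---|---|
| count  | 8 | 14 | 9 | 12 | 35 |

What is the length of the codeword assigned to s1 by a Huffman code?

3

Huffman merges, smallest pair first:
combine s1(8), s3(9) → 17
combine s4(12), s2(14) → 26
combine 17, 26 → 43
combine s5(35), 43 → 78
s1's leaf is at depth 3, giving a 3-bit codeword.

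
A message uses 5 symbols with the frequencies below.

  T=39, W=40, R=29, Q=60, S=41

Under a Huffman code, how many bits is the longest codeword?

3

Merge the two lowest-weight nodes at each step:
merge R(29) and T(39): 68
merge W(40) and S(41): 81
merge Q(60) and 68: 128
merge 81 and 128: 209
The first pair merged (R, T) ends up deepest, at depth 3.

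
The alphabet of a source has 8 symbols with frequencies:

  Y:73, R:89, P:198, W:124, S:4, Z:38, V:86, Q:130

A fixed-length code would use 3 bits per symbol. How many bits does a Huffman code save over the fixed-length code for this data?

171

Fixed-length: 3 bits × 742 symbols = 2226 bits.
Huffman merges:
combine S(4), Z(38) → 42
combine 42, Y(73) → 115
combine V(86), R(89) → 175
combine 115, W(124) → 239
combine Q(130), 175 → 305
combine P(198), 239 → 437
combine 305, 437 → 742
Huffman total = 42 + 115 + 175 + 239 + 305 + 437 + 742 = 2055 bits.
Saving = 2226 − 2055 = 171 bits.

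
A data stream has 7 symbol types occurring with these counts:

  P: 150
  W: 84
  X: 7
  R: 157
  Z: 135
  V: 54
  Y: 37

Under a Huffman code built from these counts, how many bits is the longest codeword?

Merge the two lowest-weight nodes at each step:
merge X(7) and Y(37): 44
merge 44 and V(54): 98
merge W(84) and 98: 182
merge Z(135) and P(150): 285
merge R(157) and 182: 339
merge 285 and 339: 624
The first pair merged (X, Y) ends up deepest, at depth 5.

5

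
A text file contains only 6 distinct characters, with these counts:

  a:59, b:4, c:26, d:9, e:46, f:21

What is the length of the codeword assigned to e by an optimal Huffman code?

2

Huffman merges, smallest pair first:
merge b(4) and d(9): 13
merge 13 and f(21): 34
merge c(26) and 34: 60
merge e(46) and a(59): 105
merge 60 and 105: 165
e sits 2 levels below the root, so its codeword is 2 bits.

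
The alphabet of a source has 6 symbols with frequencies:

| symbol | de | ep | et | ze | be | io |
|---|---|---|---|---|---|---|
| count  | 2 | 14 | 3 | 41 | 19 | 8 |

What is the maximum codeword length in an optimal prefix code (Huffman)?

5

Merge the two lowest-weight nodes at each step:
combine de(2), et(3) → 5
combine 5, io(8) → 13
combine 13, ep(14) → 27
combine be(19), 27 → 46
combine ze(41), 46 → 87
The first pair merged (de, et) ends up deepest, at depth 5.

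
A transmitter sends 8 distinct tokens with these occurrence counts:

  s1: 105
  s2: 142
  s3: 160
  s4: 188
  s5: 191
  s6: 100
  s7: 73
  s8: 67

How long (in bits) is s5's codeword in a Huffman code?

2

Huffman merges, smallest pair first:
merge s8(67) and s7(73): 140
merge s6(100) and s1(105): 205
merge 140 and s2(142): 282
merge s3(160) and s4(188): 348
merge s5(191) and 205: 396
merge 282 and 348: 630
merge 396 and 630: 1026
The subtree containing s5 is merged 2 times, so code length = 2.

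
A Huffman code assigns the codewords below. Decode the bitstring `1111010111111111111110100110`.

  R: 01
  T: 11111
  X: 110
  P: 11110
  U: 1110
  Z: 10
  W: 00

PZTTPZRZ

Read left to right; each codeword is recognised as soon as it completes (prefix code):
  11110→P | 10→Z | 11111→T | 11111→T | 11110→P | 10→Z | 01→R | 10→Z
Decoded message: PZTTPZRZ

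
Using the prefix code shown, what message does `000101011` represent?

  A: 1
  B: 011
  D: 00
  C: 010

Read left to right; each codeword is recognised as soon as it completes (prefix code):
  00→D | 010→C | 1→A | 011→B
Decoded message: DCAB

DCAB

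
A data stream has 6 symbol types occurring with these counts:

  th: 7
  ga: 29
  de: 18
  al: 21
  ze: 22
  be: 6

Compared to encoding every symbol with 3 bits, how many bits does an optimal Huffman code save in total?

59

Fixed-length: 3 bits × 103 symbols = 309 bits.
Huffman merges:
combine be(6), th(7) → 13
combine 13, de(18) → 31
combine al(21), ze(22) → 43
combine ga(29), 31 → 60
combine 43, 60 → 103
Huffman total = 13 + 31 + 43 + 60 + 103 = 250 bits.
Saving = 309 − 250 = 59 bits.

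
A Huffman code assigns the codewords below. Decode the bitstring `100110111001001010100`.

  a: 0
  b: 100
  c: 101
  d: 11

bdadbbcab

Read left to right; each codeword is recognised as soon as it completes (prefix code):
  100→b | 11→d | 0→a | 11→d | 100→b | 100→b | 101→c | 0→a | 100→b
Decoded message: bdadbbcab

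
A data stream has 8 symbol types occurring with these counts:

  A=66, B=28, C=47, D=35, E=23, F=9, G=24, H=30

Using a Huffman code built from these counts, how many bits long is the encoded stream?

Build the Huffman tree bottom-up:
merge F(9) and E(23): 32
merge G(24) and B(28): 52
merge H(30) and 32: 62
merge D(35) and C(47): 82
merge 52 and 62: 114
merge A(66) and 82: 148
merge 114 and 148: 262
Total encoded bits = sum of merged weights = 32 + 52 + 62 + 82 + 114 + 148 + 262 = 752.

752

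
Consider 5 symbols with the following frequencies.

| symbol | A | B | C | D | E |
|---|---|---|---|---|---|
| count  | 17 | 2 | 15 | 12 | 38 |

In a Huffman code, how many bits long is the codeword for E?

1

Repeatedly merge the two smallest:
merge B(2) and D(12): 14
merge 14 and C(15): 29
merge A(17) and 29: 46
merge E(38) and 46: 84
E sits one level below the root: a 1-bit codeword.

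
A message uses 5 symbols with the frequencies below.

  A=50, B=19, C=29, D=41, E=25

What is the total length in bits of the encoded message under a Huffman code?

Merge the two smallest weights repeatedly:
B(19) + E(25) → 44
C(29) + D(41) → 70
44 + A(50) → 94
70 + 94 → 164
Total encoded bits = sum of merged weights = 44 + 70 + 94 + 164 = 372.

372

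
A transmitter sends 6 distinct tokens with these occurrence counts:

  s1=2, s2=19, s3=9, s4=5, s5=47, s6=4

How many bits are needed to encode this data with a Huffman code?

Greedily combine the two least-frequent nodes:
merge s1(2) and s6(4): 6
merge s4(5) and 6: 11
merge s3(9) and 11: 20
merge s2(19) and 20: 39
merge 39 and s5(47): 86
Total encoded bits = sum of merged weights = 6 + 11 + 20 + 39 + 86 = 162.

162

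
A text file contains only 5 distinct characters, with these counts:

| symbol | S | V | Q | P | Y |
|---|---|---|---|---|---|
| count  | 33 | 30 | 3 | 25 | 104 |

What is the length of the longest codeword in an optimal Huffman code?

Merge the two lowest-weight nodes at each step:
combine Q(3), P(25) → 28
combine 28, V(30) → 58
combine S(33), 58 → 91
combine 91, Y(104) → 195
The first pair merged (Q, P) ends up deepest, at depth 4.

4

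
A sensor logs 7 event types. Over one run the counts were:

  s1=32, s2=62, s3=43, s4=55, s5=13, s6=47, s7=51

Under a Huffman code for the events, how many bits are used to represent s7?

3

Build the tree from the bottom:
s5(13) + s1(32) → 45
s3(43) + 45 → 88
s6(47) + s7(51) → 98
s4(55) + s2(62) → 117
88 + 98 → 186
117 + 186 → 303
s7's leaf is at depth 3, giving a 3-bit codeword.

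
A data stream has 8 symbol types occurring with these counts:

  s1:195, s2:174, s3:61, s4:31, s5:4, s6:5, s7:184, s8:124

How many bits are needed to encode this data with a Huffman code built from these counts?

Merge the two smallest weights repeatedly:
merge s5(4) and s6(5): 9
merge 9 and s4(31): 40
merge 40 and s3(61): 101
merge 101 and s8(124): 225
merge s2(174) and s7(184): 358
merge s1(195) and 225: 420
merge 358 and 420: 778
Total encoded bits = sum of merged weights = 9 + 40 + 101 + 225 + 358 + 420 + 778 = 1931.

1931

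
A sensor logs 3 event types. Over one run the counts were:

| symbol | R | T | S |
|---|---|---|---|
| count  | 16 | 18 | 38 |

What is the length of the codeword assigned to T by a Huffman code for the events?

Repeatedly merge the two smallest:
merge R(16) and T(18): 34
merge 34 and S(38): 72
T sits 2 levels below the root, so its codeword is 2 bits.

2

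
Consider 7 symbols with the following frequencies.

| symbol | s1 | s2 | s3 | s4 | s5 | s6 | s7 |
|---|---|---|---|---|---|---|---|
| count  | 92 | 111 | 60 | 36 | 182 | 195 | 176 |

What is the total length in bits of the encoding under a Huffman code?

2275

Merge the two smallest weights repeatedly:
merge s4(36) and s3(60): 96
merge s1(92) and 96: 188
merge s2(111) and s7(176): 287
merge s5(182) and 188: 370
merge s6(195) and 287: 482
merge 370 and 482: 852
Each symbol's bit-cost is frequency × depth; summing gives 2275 bits (equivalently 96 + 188 + 287 + 370 + 482 + 852).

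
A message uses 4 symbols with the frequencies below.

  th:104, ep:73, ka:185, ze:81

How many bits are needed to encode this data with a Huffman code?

Greedily combine the two least-frequent nodes:
ep(73) + ze(81) → 154
th(104) + 154 → 258
ka(185) + 258 → 443
Total encoded bits = sum of merged weights = 154 + 258 + 443 = 855.

855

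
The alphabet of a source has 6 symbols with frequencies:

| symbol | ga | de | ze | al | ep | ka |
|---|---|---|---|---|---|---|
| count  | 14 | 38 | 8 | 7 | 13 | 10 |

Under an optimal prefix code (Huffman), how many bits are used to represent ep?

Repeatedly merge the two smallest:
al(7) + ze(8) → 15
ka(10) + ep(13) → 23
ga(14) + 15 → 29
23 + 29 → 52
de(38) + 52 → 90
ep sits 3 levels below the root, so its codeword is 3 bits.

3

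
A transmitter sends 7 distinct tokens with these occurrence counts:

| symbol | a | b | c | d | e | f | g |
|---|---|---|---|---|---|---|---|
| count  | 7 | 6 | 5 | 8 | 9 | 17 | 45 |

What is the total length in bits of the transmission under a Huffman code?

227

Build the Huffman tree bottom-up:
combine c(5), b(6) → 11
combine a(7), d(8) → 15
combine e(9), 11 → 20
combine 15, f(17) → 32
combine 20, 32 → 52
combine g(45), 52 → 97
Each symbol's bit-cost is frequency × depth; summing gives 227 bits (equivalently 11 + 15 + 20 + 32 + 52 + 97).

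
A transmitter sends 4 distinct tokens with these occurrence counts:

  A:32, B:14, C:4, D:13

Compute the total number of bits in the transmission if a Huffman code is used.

111

Merge the two smallest weights repeatedly:
combine C(4), D(13) → 17
combine B(14), 17 → 31
combine 31, A(32) → 63
The encoded length is the sum of every internal node's weight: 17 + 31 + 63 = 111 bits.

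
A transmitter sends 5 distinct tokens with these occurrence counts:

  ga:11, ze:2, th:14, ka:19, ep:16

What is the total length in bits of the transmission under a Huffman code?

Build the Huffman tree bottom-up:
merge ze(2) and ga(11): 13
merge 13 and th(14): 27
merge ep(16) and ka(19): 35
merge 27 and 35: 62
Each symbol's bit-cost is frequency × depth; summing gives 137 bits (equivalently 13 + 27 + 35 + 62).

137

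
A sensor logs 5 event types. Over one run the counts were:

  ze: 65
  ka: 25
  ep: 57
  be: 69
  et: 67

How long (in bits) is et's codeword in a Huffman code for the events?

2

Repeatedly merge the two smallest:
combine ka(25), ep(57) → 82
combine ze(65), et(67) → 132
combine be(69), 82 → 151
combine 132, 151 → 283
et's leaf is at depth 2, giving a 2-bit codeword.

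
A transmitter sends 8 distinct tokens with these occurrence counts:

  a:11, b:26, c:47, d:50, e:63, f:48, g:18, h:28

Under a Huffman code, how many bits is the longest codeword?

4

Merge the two lowest-weight nodes at each step:
a(11) + g(18) → 29
b(26) + h(28) → 54
29 + c(47) → 76
f(48) + d(50) → 98
54 + e(63) → 117
76 + 98 → 174
117 + 174 → 291
The rarest symbols sit at the bottom; the longest codeword is 4 bits.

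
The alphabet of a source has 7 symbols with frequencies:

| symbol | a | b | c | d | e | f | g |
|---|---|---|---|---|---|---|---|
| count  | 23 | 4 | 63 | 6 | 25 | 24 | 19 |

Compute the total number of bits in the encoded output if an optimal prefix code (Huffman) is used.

405

Build the Huffman tree bottom-up:
merge b(4) and d(6): 10
merge 10 and g(19): 29
merge a(23) and f(24): 47
merge e(25) and 29: 54
merge 47 and 54: 101
merge c(63) and 101: 164
The encoded length is the sum of every internal node's weight: 10 + 29 + 47 + 54 + 101 + 164 = 405 bits.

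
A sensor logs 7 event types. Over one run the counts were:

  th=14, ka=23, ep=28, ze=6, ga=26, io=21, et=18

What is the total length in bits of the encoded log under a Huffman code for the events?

374

Merge the two smallest weights repeatedly:
ze(6) + th(14) → 20
et(18) + 20 → 38
io(21) + ka(23) → 44
ga(26) + ep(28) → 54
38 + 44 → 82
54 + 82 → 136
The encoded length is the sum of every internal node's weight: 20 + 38 + 44 + 54 + 82 + 136 = 374 bits.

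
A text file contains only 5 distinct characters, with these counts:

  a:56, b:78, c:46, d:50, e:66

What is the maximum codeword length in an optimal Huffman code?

3

Merge the two lowest-weight nodes at each step:
c(46) + d(50) → 96
a(56) + e(66) → 122
b(78) + 96 → 174
122 + 174 → 296
The first pair merged (c, d) ends up deepest, at depth 3.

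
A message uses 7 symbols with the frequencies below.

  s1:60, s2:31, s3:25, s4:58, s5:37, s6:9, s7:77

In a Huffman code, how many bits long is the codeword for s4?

Repeatedly merge the two smallest:
merge s6(9) and s3(25): 34
merge s2(31) and 34: 65
merge s5(37) and s4(58): 95
merge s1(60) and 65: 125
merge s7(77) and 95: 172
merge 125 and 172: 297
s4's leaf is at depth 3, giving a 3-bit codeword.

3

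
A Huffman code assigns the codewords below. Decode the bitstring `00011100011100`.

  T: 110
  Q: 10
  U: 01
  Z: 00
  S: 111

Read left to right; each codeword is recognised as soon as it completes (prefix code):
  00→Z | 01→U | 110→T | 00→Z | 111→S | 00→Z
Decoded message: ZUTZSZ

ZUTZSZ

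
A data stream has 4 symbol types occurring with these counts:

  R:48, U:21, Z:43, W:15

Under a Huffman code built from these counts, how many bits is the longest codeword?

3

Merge the two lowest-weight nodes at each step:
combine W(15), U(21) → 36
combine 36, Z(43) → 79
combine R(48), 79 → 127
Maximum depth reached is 3.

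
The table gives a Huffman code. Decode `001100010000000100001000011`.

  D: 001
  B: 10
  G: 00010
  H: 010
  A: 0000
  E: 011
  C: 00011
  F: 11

DBDAGGC

Read left to right; each codeword is recognised as soon as it completes (prefix code):
  001→D | 10→B | 001→D | 0000→A | 00010→G | 00010→G | 00011→C
Decoded message: DBDAGGC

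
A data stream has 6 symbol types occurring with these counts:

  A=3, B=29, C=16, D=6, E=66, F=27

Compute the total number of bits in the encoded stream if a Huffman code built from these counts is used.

314

Greedily combine the two least-frequent nodes:
merge A(3) and D(6): 9
merge 9 and C(16): 25
merge 25 and F(27): 52
merge B(29) and 52: 81
merge E(66) and 81: 147
Total encoded bits = sum of merged weights = 9 + 25 + 52 + 81 + 147 = 314.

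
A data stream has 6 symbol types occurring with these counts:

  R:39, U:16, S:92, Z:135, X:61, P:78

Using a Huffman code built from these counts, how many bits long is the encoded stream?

1013

Build the Huffman tree bottom-up:
merge U(16) and R(39): 55
merge 55 and X(61): 116
merge P(78) and S(92): 170
merge 116 and Z(135): 251
merge 170 and 251: 421
The encoded length is the sum of every internal node's weight: 55 + 116 + 170 + 251 + 421 = 1013 bits.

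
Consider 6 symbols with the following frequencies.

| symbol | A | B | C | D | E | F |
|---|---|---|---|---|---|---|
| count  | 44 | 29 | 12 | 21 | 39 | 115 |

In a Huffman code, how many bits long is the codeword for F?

1

Build the tree from the bottom:
merge C(12) and D(21): 33
merge B(29) and 33: 62
merge E(39) and A(44): 83
merge 62 and 83: 145
merge F(115) and 145: 260
F is a child of the root — depth 1, so its codeword is a single bit.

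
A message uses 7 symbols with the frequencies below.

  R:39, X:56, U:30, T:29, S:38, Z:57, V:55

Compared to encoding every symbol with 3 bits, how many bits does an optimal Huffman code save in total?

Fixed-length: 3 bits × 304 symbols = 912 bits.
Huffman merges:
combine T(29), U(30) → 59
combine S(38), R(39) → 77
combine V(55), X(56) → 111
combine Z(57), 59 → 116
combine 77, 111 → 188
combine 116, 188 → 304
Huffman total = 59 + 77 + 111 + 116 + 188 + 304 = 855 bits.
Saving = 912 − 855 = 57 bits.

57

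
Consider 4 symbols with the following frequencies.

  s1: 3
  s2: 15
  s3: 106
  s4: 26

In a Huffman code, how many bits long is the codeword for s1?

3

Repeatedly merge the two smallest:
s1(3) + s2(15) → 18
18 + s4(26) → 44
44 + s3(106) → 150
The subtree containing s1 is merged 3 times, so code length = 3.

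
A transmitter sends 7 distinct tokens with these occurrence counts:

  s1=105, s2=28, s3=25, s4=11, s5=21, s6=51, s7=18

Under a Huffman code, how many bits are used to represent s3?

4

Repeatedly merge the two smallest:
merge s4(11) and s7(18): 29
merge s5(21) and s3(25): 46
merge s2(28) and 29: 57
merge 46 and s6(51): 97
merge 57 and 97: 154
merge s1(105) and 154: 259
The subtree containing s3 is merged 4 times, so code length = 4.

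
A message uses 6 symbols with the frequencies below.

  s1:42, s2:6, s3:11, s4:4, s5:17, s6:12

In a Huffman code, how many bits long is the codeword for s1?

Build the tree from the bottom:
merge s4(4) and s2(6): 10
merge 10 and s3(11): 21
merge s6(12) and s5(17): 29
merge 21 and 29: 50
merge s1(42) and 50: 92
s1 is a child of the root — depth 1, so its codeword is a single bit.

1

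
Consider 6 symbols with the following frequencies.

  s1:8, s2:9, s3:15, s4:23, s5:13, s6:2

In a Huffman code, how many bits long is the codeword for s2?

Build the tree from the bottom:
merge s6(2) and s1(8): 10
merge s2(9) and 10: 19
merge s5(13) and s3(15): 28
merge 19 and s4(23): 42
merge 28 and 42: 70
s2's leaf is at depth 3, giving a 3-bit codeword.

3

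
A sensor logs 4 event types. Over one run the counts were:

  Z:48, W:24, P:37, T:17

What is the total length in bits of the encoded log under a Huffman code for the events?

Merge the two smallest weights repeatedly:
T(17) + W(24) → 41
P(37) + 41 → 78
Z(48) + 78 → 126
Each symbol's bit-cost is frequency × depth; summing gives 245 bits (equivalently 41 + 78 + 126).

245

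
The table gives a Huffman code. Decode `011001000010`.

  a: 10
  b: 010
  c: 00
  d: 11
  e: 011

Read left to right; each codeword is recognised as soon as it completes (prefix code):
  011→e | 00→c | 10→a | 00→c | 010→b
Decoded message: ecacb

ecacb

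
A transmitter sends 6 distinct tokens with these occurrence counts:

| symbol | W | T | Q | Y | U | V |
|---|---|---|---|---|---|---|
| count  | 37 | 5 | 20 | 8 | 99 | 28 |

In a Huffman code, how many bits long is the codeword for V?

3

Repeatedly merge the two smallest:
combine T(5), Y(8) → 13
combine 13, Q(20) → 33
combine V(28), 33 → 61
combine W(37), 61 → 98
combine 98, U(99) → 197
V's leaf is at depth 3, giving a 3-bit codeword.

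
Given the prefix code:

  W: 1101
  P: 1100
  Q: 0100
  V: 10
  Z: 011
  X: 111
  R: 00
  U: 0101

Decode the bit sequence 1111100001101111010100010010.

XPRWXURQV

Read left to right; each codeword is recognised as soon as it completes (prefix code):
  111→X | 1100→P | 00→R | 1101→W | 111→X | 0101→U | 00→R | 0100→Q | 10→V
Decoded message: XPRWXURQV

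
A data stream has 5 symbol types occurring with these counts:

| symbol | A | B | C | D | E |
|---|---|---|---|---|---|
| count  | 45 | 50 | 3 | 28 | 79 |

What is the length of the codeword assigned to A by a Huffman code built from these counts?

Build the tree from the bottom:
combine C(3), D(28) → 31
combine 31, A(45) → 76
combine B(50), 76 → 126
combine E(79), 126 → 205
A sits 3 levels below the root, so its codeword is 3 bits.

3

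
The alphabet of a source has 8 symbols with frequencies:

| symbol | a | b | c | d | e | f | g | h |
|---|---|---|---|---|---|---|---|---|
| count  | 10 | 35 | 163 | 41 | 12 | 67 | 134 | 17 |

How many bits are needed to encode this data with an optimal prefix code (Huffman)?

1201

Build the Huffman tree bottom-up:
merge a(10) and e(12): 22
merge h(17) and 22: 39
merge b(35) and 39: 74
merge d(41) and f(67): 108
merge 74 and 108: 182
merge g(134) and c(163): 297
merge 182 and 297: 479
Each symbol's bit-cost is frequency × depth; summing gives 1201 bits (equivalently 22 + 39 + 74 + 108 + 182 + 297 + 479).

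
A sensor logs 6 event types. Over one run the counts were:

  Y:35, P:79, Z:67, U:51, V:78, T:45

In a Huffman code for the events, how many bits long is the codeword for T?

3

Huffman merges, smallest pair first:
Y(35) + T(45) → 80
U(51) + Z(67) → 118
V(78) + P(79) → 157
80 + 118 → 198
157 + 198 → 355
T's leaf is at depth 3, giving a 3-bit codeword.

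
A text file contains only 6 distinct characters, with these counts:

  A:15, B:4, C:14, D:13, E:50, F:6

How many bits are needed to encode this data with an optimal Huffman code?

Greedily combine the two least-frequent nodes:
B(4) + F(6) → 10
10 + D(13) → 23
C(14) + A(15) → 29
23 + 29 → 52
E(50) + 52 → 102
Total encoded bits = sum of merged weights = 10 + 23 + 29 + 52 + 102 = 216.

216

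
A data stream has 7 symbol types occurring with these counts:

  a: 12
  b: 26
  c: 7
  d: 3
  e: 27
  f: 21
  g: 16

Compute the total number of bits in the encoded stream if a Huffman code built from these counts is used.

293

Greedily combine the two least-frequent nodes:
merge d(3) and c(7): 10
merge 10 and a(12): 22
merge g(16) and f(21): 37
merge 22 and b(26): 48
merge e(27) and 37: 64
merge 48 and 64: 112
The encoded length is the sum of every internal node's weight: 10 + 22 + 37 + 48 + 64 + 112 = 293 bits.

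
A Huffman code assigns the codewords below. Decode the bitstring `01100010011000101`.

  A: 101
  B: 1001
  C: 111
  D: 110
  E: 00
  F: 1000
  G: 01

GFBFA

Read left to right; each codeword is recognised as soon as it completes (prefix code):
  01→G | 1000→F | 1001→B | 1000→F | 101→A
Decoded message: GFBFA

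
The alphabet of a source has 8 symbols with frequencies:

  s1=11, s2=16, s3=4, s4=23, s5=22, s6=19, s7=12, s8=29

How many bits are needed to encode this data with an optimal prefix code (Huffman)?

Merge the two smallest weights repeatedly:
merge s3(4) and s1(11): 15
merge s7(12) and 15: 27
merge s2(16) and s6(19): 35
merge s5(22) and s4(23): 45
merge 27 and s8(29): 56
merge 35 and 45: 80
merge 56 and 80: 136
Total encoded bits = sum of merged weights = 15 + 27 + 35 + 45 + 56 + 80 + 136 = 394.

394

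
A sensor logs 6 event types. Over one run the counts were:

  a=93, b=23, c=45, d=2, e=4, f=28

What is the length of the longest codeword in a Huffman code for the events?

Merge the two lowest-weight nodes at each step:
combine d(2), e(4) → 6
combine 6, b(23) → 29
combine f(28), 29 → 57
combine c(45), 57 → 102
combine a(93), 102 → 195
The first pair merged (d, e) ends up deepest, at depth 5.

5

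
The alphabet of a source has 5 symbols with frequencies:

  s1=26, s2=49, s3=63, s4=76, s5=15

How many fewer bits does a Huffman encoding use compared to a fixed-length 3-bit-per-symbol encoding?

188

Fixed-length: 3 bits × 229 symbols = 687 bits.
Huffman merges:
combine s5(15), s1(26) → 41
combine 41, s2(49) → 90
combine s3(63), s4(76) → 139
combine 90, 139 → 229
Huffman total = 41 + 90 + 139 + 229 = 499 bits.
Saving = 687 − 499 = 188 bits.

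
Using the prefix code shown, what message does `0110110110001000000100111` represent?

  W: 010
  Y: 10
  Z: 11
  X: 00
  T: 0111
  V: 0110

VZVXYXXWT

Read left to right; each codeword is recognised as soon as it completes (prefix code):
  0110→V | 11→Z | 0110→V | 00→X | 10→Y | 00→X | 00→X | 010→W | 0111→T
Decoded message: VZVXYXXWT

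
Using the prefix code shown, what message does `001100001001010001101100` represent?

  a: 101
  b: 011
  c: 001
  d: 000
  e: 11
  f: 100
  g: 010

cfccgcaf

Read left to right; each codeword is recognised as soon as it completes (prefix code):
  001→c | 100→f | 001→c | 001→c | 010→g | 001→c | 101→a | 100→f
Decoded message: cfccgcaf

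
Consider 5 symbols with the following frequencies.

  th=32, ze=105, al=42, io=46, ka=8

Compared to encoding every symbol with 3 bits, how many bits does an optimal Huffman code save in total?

Fixed-length: 3 bits × 233 symbols = 699 bits.
Huffman merges:
combine ka(8), th(32) → 40
combine 40, al(42) → 82
combine io(46), 82 → 128
combine ze(105), 128 → 233
Huffman total = 40 + 82 + 128 + 233 = 483 bits.
Saving = 699 − 483 = 216 bits.

216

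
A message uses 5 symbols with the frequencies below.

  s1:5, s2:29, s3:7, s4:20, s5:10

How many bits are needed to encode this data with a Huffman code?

Greedily combine the two least-frequent nodes:
merge s1(5) and s3(7): 12
merge s5(10) and 12: 22
merge s4(20) and 22: 42
merge s2(29) and 42: 71
Total encoded bits = sum of merged weights = 12 + 22 + 42 + 71 = 147.

147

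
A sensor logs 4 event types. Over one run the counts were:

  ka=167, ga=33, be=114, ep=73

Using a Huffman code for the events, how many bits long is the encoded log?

Build the Huffman tree bottom-up:
merge ga(33) and ep(73): 106
merge 106 and be(114): 220
merge ka(167) and 220: 387
Total encoded bits = sum of merged weights = 106 + 220 + 387 = 713.

713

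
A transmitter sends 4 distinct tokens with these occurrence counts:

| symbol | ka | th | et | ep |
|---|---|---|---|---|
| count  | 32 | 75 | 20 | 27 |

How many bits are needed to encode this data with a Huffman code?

Merge the two smallest weights repeatedly:
et(20) + ep(27) → 47
ka(32) + 47 → 79
th(75) + 79 → 154
The encoded length is the sum of every internal node's weight: 47 + 79 + 154 = 280 bits.

280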